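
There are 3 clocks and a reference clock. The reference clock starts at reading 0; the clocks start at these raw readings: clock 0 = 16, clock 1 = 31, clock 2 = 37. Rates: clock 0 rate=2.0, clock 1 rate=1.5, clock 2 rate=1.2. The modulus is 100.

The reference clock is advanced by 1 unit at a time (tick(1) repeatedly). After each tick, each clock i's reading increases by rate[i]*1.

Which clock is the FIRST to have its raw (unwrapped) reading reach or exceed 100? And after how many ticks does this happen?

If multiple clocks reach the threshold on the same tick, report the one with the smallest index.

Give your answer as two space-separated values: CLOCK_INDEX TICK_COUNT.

Answer: 0 42

Derivation:
clock 0: start=16, rate=2.0, needs 100-16 = 84; ticks = ceil(84/2.0) = ceil(42.0000) = 42; reading at tick 42 = 16 + 2.0*42 = 100.0000
clock 1: start=31, rate=1.5, needs 100-31 = 69; ticks = ceil(69/1.5) = ceil(46.0000) = 46; reading at tick 46 = 31 + 1.5*46 = 100.0000
clock 2: start=37, rate=1.2, needs 100-37 = 63; ticks = ceil(63/1.2) = ceil(52.5000) = 53; reading at tick 53 = 37 + 1.2*53 = 100.6000
Minimum tick count = 42; winners = [0]; smallest index = 0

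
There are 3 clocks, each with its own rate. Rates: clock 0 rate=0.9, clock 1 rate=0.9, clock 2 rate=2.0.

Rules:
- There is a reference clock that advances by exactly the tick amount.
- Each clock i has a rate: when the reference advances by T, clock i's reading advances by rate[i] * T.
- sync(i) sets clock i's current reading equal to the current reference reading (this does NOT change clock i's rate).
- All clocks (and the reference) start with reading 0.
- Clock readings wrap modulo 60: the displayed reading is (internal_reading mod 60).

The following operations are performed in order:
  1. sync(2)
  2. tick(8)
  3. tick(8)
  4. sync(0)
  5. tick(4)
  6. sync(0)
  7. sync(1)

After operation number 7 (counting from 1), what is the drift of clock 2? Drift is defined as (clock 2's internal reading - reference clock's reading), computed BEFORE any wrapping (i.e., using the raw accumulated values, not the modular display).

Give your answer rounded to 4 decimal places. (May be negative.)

Answer: 20.0000

Derivation:
After op 1 sync(2): ref=0.0000 raw=[0.0000 0.0000 0.0000]
After op 2 tick(8): ref=8.0000 raw=[7.2000 7.2000 16.0000]
After op 3 tick(8): ref=16.0000 raw=[14.4000 14.4000 32.0000]
After op 4 sync(0): ref=16.0000 raw=[16.0000 14.4000 32.0000]
After op 5 tick(4): ref=20.0000 raw=[19.6000 18.0000 40.0000]
After op 6 sync(0): ref=20.0000 raw=[20.0000 18.0000 40.0000]
After op 7 sync(1): ref=20.0000 raw=[20.0000 20.0000 40.0000]
Drift of clock 2 after op 7: 40.0000 - 20.0000 = 20.0000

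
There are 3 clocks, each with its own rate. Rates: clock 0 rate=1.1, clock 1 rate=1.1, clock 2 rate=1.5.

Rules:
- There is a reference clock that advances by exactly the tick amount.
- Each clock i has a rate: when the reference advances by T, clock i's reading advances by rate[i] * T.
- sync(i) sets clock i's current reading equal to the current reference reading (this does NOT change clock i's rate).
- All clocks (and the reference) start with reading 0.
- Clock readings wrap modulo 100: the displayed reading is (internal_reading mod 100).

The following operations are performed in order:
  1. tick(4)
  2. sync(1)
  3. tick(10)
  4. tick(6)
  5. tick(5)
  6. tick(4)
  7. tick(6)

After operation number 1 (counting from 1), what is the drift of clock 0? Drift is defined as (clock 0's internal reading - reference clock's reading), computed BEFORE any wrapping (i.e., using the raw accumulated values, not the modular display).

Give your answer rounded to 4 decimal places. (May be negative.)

Answer: 0.4000

Derivation:
After op 1 tick(4): ref=4.0000 raw=[4.4000 4.4000 6.0000]
Drift of clock 0 after op 1: 4.4000 - 4.0000 = 0.4000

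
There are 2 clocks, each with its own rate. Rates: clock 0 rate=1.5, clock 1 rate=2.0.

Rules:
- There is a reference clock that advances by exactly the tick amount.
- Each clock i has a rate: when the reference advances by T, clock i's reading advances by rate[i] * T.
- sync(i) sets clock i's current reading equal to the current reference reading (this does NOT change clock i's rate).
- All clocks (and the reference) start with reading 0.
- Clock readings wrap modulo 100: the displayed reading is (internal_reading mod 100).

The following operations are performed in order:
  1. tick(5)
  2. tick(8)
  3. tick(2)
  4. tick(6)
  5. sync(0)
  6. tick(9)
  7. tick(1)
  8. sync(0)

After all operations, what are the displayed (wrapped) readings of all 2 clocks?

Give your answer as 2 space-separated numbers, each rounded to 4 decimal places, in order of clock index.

Answer: 31.0000 62.0000

Derivation:
After op 1 tick(5): ref=5.0000 raw=[7.5000 10.0000]
After op 2 tick(8): ref=13.0000 raw=[19.5000 26.0000]
After op 3 tick(2): ref=15.0000 raw=[22.5000 30.0000]
After op 4 tick(6): ref=21.0000 raw=[31.5000 42.0000]
After op 5 sync(0): ref=21.0000 raw=[21.0000 42.0000]
After op 6 tick(9): ref=30.0000 raw=[34.5000 60.0000]
After op 7 tick(1): ref=31.0000 raw=[36.0000 62.0000]
After op 8 sync(0): ref=31.0000 raw=[31.0000 62.0000]
Wrap final raw readings (mod 100): 31.0000 mod 100 = 31.0000; 62.0000 mod 100 = 62.0000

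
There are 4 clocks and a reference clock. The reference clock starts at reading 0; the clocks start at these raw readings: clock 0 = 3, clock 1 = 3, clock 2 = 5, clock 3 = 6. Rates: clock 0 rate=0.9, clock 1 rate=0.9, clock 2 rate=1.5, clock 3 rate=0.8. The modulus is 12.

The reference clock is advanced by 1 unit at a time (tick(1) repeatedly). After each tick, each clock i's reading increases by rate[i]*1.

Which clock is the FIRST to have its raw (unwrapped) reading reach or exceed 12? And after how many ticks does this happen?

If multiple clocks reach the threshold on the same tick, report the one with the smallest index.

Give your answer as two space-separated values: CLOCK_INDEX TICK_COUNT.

clock 0: start=3, rate=0.9, needs 12-3 = 9; ticks = ceil(9/0.9) = ceil(10.0000) = 10; reading at tick 10 = 3 + 0.9*10 = 12.0000
clock 1: start=3, rate=0.9, needs 12-3 = 9; ticks = ceil(9/0.9) = ceil(10.0000) = 10; reading at tick 10 = 3 + 0.9*10 = 12.0000
clock 2: start=5, rate=1.5, needs 12-5 = 7; ticks = ceil(7/1.5) = ceil(4.6667) = 5; reading at tick 5 = 5 + 1.5*5 = 12.5000
clock 3: start=6, rate=0.8, needs 12-6 = 6; ticks = ceil(6/0.8) = ceil(7.5000) = 8; reading at tick 8 = 6 + 0.8*8 = 12.4000
Minimum tick count = 5; winners = [2]; smallest index = 2

Answer: 2 5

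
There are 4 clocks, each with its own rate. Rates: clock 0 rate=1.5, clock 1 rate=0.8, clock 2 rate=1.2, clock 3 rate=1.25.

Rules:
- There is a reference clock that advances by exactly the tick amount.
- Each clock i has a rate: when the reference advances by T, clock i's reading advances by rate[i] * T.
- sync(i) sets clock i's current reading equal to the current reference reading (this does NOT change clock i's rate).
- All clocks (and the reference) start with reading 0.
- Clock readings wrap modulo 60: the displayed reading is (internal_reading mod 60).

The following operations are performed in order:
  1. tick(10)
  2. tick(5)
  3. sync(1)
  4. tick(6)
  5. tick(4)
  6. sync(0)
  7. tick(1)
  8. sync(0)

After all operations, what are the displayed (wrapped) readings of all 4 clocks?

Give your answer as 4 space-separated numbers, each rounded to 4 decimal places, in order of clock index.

Answer: 26.0000 23.8000 31.2000 32.5000

Derivation:
After op 1 tick(10): ref=10.0000 raw=[15.0000 8.0000 12.0000 12.5000]
After op 2 tick(5): ref=15.0000 raw=[22.5000 12.0000 18.0000 18.7500]
After op 3 sync(1): ref=15.0000 raw=[22.5000 15.0000 18.0000 18.7500]
After op 4 tick(6): ref=21.0000 raw=[31.5000 19.8000 25.2000 26.2500]
After op 5 tick(4): ref=25.0000 raw=[37.5000 23.0000 30.0000 31.2500]
After op 6 sync(0): ref=25.0000 raw=[25.0000 23.0000 30.0000 31.2500]
After op 7 tick(1): ref=26.0000 raw=[26.5000 23.8000 31.2000 32.5000]
After op 8 sync(0): ref=26.0000 raw=[26.0000 23.8000 31.2000 32.5000]
Wrap final raw readings (mod 60): 26.0000 mod 60 = 26.0000; 23.8000 mod 60 = 23.8000; 31.2000 mod 60 = 31.2000; 32.5000 mod 60 = 32.5000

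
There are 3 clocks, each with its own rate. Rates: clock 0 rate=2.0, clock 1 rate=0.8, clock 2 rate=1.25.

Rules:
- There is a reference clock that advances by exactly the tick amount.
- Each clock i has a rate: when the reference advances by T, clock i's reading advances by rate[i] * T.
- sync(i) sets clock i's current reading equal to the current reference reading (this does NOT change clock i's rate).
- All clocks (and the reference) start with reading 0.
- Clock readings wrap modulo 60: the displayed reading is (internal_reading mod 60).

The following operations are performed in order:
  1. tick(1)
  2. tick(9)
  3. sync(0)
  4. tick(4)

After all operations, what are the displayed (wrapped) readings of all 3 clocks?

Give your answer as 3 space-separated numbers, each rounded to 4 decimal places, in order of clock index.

Answer: 18.0000 11.2000 17.5000

Derivation:
After op 1 tick(1): ref=1.0000 raw=[2.0000 0.8000 1.2500]
After op 2 tick(9): ref=10.0000 raw=[20.0000 8.0000 12.5000]
After op 3 sync(0): ref=10.0000 raw=[10.0000 8.0000 12.5000]
After op 4 tick(4): ref=14.0000 raw=[18.0000 11.2000 17.5000]
Wrap final raw readings (mod 60): 18.0000 mod 60 = 18.0000; 11.2000 mod 60 = 11.2000; 17.5000 mod 60 = 17.5000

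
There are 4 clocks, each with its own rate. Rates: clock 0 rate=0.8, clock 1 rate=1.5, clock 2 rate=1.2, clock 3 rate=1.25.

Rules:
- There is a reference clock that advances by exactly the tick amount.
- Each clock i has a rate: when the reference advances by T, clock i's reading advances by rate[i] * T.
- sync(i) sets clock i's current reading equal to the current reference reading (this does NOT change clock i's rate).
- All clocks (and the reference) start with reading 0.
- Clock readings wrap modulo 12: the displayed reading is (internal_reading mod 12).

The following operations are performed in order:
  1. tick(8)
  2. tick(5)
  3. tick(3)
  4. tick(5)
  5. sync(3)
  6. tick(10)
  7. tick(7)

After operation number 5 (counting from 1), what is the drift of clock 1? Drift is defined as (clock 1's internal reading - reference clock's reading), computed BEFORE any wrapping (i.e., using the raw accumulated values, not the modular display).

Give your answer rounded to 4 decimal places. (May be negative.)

After op 1 tick(8): ref=8.0000 raw=[6.4000 12.0000 9.6000 10.0000]
After op 2 tick(5): ref=13.0000 raw=[10.4000 19.5000 15.6000 16.2500]
After op 3 tick(3): ref=16.0000 raw=[12.8000 24.0000 19.2000 20.0000]
After op 4 tick(5): ref=21.0000 raw=[16.8000 31.5000 25.2000 26.2500]
After op 5 sync(3): ref=21.0000 raw=[16.8000 31.5000 25.2000 21.0000]
Drift of clock 1 after op 5: 31.5000 - 21.0000 = 10.5000

Answer: 10.5000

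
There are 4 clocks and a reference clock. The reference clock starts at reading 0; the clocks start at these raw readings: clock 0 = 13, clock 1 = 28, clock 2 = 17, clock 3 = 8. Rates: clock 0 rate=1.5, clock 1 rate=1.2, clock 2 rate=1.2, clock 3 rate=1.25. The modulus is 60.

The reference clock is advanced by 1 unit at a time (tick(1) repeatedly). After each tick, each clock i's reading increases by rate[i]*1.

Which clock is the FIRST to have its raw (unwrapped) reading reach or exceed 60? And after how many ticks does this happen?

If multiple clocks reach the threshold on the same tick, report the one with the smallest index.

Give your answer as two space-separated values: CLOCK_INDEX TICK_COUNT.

Answer: 1 27

Derivation:
clock 0: start=13, rate=1.5, needs 60-13 = 47; ticks = ceil(47/1.5) = ceil(31.3333) = 32; reading at tick 32 = 13 + 1.5*32 = 61.0000
clock 1: start=28, rate=1.2, needs 60-28 = 32; ticks = ceil(32/1.2) = ceil(26.6667) = 27; reading at tick 27 = 28 + 1.2*27 = 60.4000
clock 2: start=17, rate=1.2, needs 60-17 = 43; ticks = ceil(43/1.2) = ceil(35.8333) = 36; reading at tick 36 = 17 + 1.2*36 = 60.2000
clock 3: start=8, rate=1.25, needs 60-8 = 52; ticks = ceil(52/1.25) = ceil(41.6000) = 42; reading at tick 42 = 8 + 1.25*42 = 60.5000
Minimum tick count = 27; winners = [1]; smallest index = 1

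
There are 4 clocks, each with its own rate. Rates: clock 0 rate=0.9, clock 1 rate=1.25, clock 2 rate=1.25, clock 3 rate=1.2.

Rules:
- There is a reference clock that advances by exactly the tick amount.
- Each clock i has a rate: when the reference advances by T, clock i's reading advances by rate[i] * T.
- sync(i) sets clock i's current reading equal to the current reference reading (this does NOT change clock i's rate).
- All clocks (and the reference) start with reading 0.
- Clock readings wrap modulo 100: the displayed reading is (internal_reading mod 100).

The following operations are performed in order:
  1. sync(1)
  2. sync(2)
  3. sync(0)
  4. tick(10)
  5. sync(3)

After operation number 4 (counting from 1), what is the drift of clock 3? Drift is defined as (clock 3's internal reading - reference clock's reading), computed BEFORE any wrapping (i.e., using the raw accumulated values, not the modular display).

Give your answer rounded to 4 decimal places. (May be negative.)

Answer: 2.0000

Derivation:
After op 1 sync(1): ref=0.0000 raw=[0.0000 0.0000 0.0000 0.0000]
After op 2 sync(2): ref=0.0000 raw=[0.0000 0.0000 0.0000 0.0000]
After op 3 sync(0): ref=0.0000 raw=[0.0000 0.0000 0.0000 0.0000]
After op 4 tick(10): ref=10.0000 raw=[9.0000 12.5000 12.5000 12.0000]
Drift of clock 3 after op 4: 12.0000 - 10.0000 = 2.0000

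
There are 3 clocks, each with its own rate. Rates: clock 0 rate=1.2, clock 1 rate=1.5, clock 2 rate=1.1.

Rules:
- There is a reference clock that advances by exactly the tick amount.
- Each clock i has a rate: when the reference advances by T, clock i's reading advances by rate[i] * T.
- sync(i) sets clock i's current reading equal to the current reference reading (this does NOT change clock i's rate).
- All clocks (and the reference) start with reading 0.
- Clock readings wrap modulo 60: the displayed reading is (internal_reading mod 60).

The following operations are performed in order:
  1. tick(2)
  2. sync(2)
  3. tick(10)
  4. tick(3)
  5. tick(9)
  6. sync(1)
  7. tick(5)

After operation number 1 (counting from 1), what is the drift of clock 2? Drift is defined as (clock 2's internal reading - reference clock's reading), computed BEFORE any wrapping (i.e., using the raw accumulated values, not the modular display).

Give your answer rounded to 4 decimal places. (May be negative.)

After op 1 tick(2): ref=2.0000 raw=[2.4000 3.0000 2.2000]
Drift of clock 2 after op 1: 2.2000 - 2.0000 = 0.2000

Answer: 0.2000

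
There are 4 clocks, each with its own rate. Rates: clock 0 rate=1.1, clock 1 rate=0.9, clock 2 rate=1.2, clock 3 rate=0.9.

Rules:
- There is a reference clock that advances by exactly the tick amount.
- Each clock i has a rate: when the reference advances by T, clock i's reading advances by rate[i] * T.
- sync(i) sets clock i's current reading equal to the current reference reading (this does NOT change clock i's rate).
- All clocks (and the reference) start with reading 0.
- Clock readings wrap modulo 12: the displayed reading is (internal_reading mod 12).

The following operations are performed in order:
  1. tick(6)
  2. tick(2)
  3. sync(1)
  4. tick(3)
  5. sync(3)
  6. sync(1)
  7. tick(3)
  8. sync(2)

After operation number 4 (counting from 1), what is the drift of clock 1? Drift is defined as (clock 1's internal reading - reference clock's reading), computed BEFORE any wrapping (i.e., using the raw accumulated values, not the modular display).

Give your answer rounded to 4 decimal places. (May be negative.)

Answer: -0.3000

Derivation:
After op 1 tick(6): ref=6.0000 raw=[6.6000 5.4000 7.2000 5.4000]
After op 2 tick(2): ref=8.0000 raw=[8.8000 7.2000 9.6000 7.2000]
After op 3 sync(1): ref=8.0000 raw=[8.8000 8.0000 9.6000 7.2000]
After op 4 tick(3): ref=11.0000 raw=[12.1000 10.7000 13.2000 9.9000]
Drift of clock 1 after op 4: 10.7000 - 11.0000 = -0.3000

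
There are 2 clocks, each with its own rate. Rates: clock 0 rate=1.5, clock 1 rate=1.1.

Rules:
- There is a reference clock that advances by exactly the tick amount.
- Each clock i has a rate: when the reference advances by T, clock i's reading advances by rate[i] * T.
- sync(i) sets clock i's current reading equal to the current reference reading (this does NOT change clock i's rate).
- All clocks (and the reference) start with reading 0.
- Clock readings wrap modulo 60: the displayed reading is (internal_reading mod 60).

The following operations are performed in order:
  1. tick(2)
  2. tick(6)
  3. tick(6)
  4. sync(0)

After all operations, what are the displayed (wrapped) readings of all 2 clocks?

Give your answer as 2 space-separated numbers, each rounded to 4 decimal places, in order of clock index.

Answer: 14.0000 15.4000

Derivation:
After op 1 tick(2): ref=2.0000 raw=[3.0000 2.2000]
After op 2 tick(6): ref=8.0000 raw=[12.0000 8.8000]
After op 3 tick(6): ref=14.0000 raw=[21.0000 15.4000]
After op 4 sync(0): ref=14.0000 raw=[14.0000 15.4000]
Wrap final raw readings (mod 60): 14.0000 mod 60 = 14.0000; 15.4000 mod 60 = 15.4000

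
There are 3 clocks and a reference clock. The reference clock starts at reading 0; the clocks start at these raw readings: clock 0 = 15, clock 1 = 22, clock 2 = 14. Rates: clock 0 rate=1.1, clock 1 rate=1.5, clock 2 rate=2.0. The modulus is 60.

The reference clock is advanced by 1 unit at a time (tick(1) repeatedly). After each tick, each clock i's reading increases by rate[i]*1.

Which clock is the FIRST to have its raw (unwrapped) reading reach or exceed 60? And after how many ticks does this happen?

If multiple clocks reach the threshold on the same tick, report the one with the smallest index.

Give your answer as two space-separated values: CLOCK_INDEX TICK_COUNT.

Answer: 2 23

Derivation:
clock 0: start=15, rate=1.1, needs 60-15 = 45; ticks = ceil(45/1.1) = ceil(40.9091) = 41; reading at tick 41 = 15 + 1.1*41 = 60.1000
clock 1: start=22, rate=1.5, needs 60-22 = 38; ticks = ceil(38/1.5) = ceil(25.3333) = 26; reading at tick 26 = 22 + 1.5*26 = 61.0000
clock 2: start=14, rate=2.0, needs 60-14 = 46; ticks = ceil(46/2.0) = ceil(23.0000) = 23; reading at tick 23 = 14 + 2.0*23 = 60.0000
Minimum tick count = 23; winners = [2]; smallest index = 2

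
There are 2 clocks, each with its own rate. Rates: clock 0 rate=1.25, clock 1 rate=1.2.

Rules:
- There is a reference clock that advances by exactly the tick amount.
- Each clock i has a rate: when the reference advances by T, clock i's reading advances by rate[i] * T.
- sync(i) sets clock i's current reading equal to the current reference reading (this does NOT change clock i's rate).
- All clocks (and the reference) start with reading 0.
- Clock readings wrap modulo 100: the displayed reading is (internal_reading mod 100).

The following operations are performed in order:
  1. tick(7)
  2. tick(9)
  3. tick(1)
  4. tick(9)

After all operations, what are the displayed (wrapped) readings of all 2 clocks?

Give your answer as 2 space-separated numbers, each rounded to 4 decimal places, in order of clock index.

Answer: 32.5000 31.2000

Derivation:
After op 1 tick(7): ref=7.0000 raw=[8.7500 8.4000]
After op 2 tick(9): ref=16.0000 raw=[20.0000 19.2000]
After op 3 tick(1): ref=17.0000 raw=[21.2500 20.4000]
After op 4 tick(9): ref=26.0000 raw=[32.5000 31.2000]
Wrap final raw readings (mod 100): 32.5000 mod 100 = 32.5000; 31.2000 mod 100 = 31.2000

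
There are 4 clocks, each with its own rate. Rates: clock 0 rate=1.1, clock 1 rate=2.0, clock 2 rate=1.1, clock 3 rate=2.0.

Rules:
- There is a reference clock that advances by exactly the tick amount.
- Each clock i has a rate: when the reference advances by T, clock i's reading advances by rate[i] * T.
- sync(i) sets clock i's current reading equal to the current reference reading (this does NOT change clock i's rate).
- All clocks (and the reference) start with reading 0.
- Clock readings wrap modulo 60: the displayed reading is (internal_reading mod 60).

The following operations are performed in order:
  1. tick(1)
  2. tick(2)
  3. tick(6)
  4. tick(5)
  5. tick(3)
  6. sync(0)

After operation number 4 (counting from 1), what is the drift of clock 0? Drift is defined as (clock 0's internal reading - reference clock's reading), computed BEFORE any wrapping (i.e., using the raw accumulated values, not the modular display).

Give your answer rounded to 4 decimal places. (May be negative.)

After op 1 tick(1): ref=1.0000 raw=[1.1000 2.0000 1.1000 2.0000]
After op 2 tick(2): ref=3.0000 raw=[3.3000 6.0000 3.3000 6.0000]
After op 3 tick(6): ref=9.0000 raw=[9.9000 18.0000 9.9000 18.0000]
After op 4 tick(5): ref=14.0000 raw=[15.4000 28.0000 15.4000 28.0000]
Drift of clock 0 after op 4: 15.4000 - 14.0000 = 1.4000

Answer: 1.4000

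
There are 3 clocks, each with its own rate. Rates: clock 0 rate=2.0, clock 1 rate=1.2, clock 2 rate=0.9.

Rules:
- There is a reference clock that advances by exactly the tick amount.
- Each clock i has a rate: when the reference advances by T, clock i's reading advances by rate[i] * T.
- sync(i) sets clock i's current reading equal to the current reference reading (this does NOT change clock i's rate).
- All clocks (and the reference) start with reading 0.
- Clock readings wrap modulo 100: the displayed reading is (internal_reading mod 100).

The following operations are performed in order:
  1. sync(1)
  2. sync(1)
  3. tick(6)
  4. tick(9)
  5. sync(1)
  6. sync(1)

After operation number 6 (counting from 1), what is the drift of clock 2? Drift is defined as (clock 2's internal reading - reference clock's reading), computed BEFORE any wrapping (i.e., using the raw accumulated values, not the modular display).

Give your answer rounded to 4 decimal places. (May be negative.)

Answer: -1.5000

Derivation:
After op 1 sync(1): ref=0.0000 raw=[0.0000 0.0000 0.0000]
After op 2 sync(1): ref=0.0000 raw=[0.0000 0.0000 0.0000]
After op 3 tick(6): ref=6.0000 raw=[12.0000 7.2000 5.4000]
After op 4 tick(9): ref=15.0000 raw=[30.0000 18.0000 13.5000]
After op 5 sync(1): ref=15.0000 raw=[30.0000 15.0000 13.5000]
After op 6 sync(1): ref=15.0000 raw=[30.0000 15.0000 13.5000]
Drift of clock 2 after op 6: 13.5000 - 15.0000 = -1.5000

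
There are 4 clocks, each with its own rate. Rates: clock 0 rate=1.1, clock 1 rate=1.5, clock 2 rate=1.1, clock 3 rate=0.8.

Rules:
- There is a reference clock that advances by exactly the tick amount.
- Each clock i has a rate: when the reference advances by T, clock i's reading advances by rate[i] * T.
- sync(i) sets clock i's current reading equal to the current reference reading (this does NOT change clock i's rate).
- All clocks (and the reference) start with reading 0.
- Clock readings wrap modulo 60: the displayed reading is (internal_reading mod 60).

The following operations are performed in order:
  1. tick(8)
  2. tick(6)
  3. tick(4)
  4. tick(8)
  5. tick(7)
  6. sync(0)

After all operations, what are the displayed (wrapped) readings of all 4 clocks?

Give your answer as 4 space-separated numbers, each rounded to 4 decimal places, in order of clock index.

Answer: 33.0000 49.5000 36.3000 26.4000

Derivation:
After op 1 tick(8): ref=8.0000 raw=[8.8000 12.0000 8.8000 6.4000]
After op 2 tick(6): ref=14.0000 raw=[15.4000 21.0000 15.4000 11.2000]
After op 3 tick(4): ref=18.0000 raw=[19.8000 27.0000 19.8000 14.4000]
After op 4 tick(8): ref=26.0000 raw=[28.6000 39.0000 28.6000 20.8000]
After op 5 tick(7): ref=33.0000 raw=[36.3000 49.5000 36.3000 26.4000]
After op 6 sync(0): ref=33.0000 raw=[33.0000 49.5000 36.3000 26.4000]
Wrap final raw readings (mod 60): 33.0000 mod 60 = 33.0000; 49.5000 mod 60 = 49.5000; 36.3000 mod 60 = 36.3000; 26.4000 mod 60 = 26.4000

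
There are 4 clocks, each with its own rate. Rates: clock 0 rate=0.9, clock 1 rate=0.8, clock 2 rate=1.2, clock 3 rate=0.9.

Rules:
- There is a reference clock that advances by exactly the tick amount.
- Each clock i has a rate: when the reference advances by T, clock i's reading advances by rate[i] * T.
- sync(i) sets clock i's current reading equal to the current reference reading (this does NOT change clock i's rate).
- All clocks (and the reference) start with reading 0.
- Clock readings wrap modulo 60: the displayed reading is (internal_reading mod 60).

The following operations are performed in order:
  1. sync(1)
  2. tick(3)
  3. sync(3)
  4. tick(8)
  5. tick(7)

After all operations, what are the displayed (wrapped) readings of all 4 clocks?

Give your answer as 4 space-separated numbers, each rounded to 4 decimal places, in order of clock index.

After op 1 sync(1): ref=0.0000 raw=[0.0000 0.0000 0.0000 0.0000]
After op 2 tick(3): ref=3.0000 raw=[2.7000 2.4000 3.6000 2.7000]
After op 3 sync(3): ref=3.0000 raw=[2.7000 2.4000 3.6000 3.0000]
After op 4 tick(8): ref=11.0000 raw=[9.9000 8.8000 13.2000 10.2000]
After op 5 tick(7): ref=18.0000 raw=[16.2000 14.4000 21.6000 16.5000]
Wrap final raw readings (mod 60): 16.2000 mod 60 = 16.2000; 14.4000 mod 60 = 14.4000; 21.6000 mod 60 = 21.6000; 16.5000 mod 60 = 16.5000

Answer: 16.2000 14.4000 21.6000 16.5000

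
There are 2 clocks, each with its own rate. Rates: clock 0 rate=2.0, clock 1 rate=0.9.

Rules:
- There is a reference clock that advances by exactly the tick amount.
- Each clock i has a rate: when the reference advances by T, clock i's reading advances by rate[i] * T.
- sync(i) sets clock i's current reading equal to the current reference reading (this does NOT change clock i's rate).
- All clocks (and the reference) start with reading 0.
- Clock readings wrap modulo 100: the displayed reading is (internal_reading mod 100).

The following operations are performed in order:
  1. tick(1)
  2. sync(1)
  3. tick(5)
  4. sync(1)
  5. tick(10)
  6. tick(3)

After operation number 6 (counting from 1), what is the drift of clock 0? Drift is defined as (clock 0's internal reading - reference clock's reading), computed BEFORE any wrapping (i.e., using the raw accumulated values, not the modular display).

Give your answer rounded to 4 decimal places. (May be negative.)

After op 1 tick(1): ref=1.0000 raw=[2.0000 0.9000]
After op 2 sync(1): ref=1.0000 raw=[2.0000 1.0000]
After op 3 tick(5): ref=6.0000 raw=[12.0000 5.5000]
After op 4 sync(1): ref=6.0000 raw=[12.0000 6.0000]
After op 5 tick(10): ref=16.0000 raw=[32.0000 15.0000]
After op 6 tick(3): ref=19.0000 raw=[38.0000 17.7000]
Drift of clock 0 after op 6: 38.0000 - 19.0000 = 19.0000

Answer: 19.0000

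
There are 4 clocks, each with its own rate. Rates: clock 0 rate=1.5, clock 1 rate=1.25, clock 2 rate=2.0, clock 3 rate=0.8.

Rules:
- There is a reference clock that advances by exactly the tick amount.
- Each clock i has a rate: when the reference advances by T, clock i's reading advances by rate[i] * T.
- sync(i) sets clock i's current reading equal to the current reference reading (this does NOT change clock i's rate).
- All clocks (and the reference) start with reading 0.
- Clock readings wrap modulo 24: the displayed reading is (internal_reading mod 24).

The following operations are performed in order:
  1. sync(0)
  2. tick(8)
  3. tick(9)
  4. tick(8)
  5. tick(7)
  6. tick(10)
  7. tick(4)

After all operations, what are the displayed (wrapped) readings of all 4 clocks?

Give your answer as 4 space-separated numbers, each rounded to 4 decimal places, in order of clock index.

Answer: 21.0000 9.5000 20.0000 12.8000

Derivation:
After op 1 sync(0): ref=0.0000 raw=[0.0000 0.0000 0.0000 0.0000]
After op 2 tick(8): ref=8.0000 raw=[12.0000 10.0000 16.0000 6.4000]
After op 3 tick(9): ref=17.0000 raw=[25.5000 21.2500 34.0000 13.6000]
After op 4 tick(8): ref=25.0000 raw=[37.5000 31.2500 50.0000 20.0000]
After op 5 tick(7): ref=32.0000 raw=[48.0000 40.0000 64.0000 25.6000]
After op 6 tick(10): ref=42.0000 raw=[63.0000 52.5000 84.0000 33.6000]
After op 7 tick(4): ref=46.0000 raw=[69.0000 57.5000 92.0000 36.8000]
Wrap final raw readings (mod 24): 69.0000 mod 24 = 21.0000; 57.5000 mod 24 = 9.5000; 92.0000 mod 24 = 20.0000; 36.8000 mod 24 = 12.8000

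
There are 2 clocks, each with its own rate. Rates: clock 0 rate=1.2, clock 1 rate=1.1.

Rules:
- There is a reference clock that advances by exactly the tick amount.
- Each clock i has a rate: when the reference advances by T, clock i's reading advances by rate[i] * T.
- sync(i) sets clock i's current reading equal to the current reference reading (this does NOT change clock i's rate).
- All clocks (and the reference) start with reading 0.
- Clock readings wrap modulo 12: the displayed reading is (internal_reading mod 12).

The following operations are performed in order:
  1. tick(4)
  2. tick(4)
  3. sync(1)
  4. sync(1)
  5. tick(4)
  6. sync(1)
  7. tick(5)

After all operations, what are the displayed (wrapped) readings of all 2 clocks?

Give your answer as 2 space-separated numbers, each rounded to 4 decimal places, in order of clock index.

Answer: 8.4000 5.5000

Derivation:
After op 1 tick(4): ref=4.0000 raw=[4.8000 4.4000]
After op 2 tick(4): ref=8.0000 raw=[9.6000 8.8000]
After op 3 sync(1): ref=8.0000 raw=[9.6000 8.0000]
After op 4 sync(1): ref=8.0000 raw=[9.6000 8.0000]
After op 5 tick(4): ref=12.0000 raw=[14.4000 12.4000]
After op 6 sync(1): ref=12.0000 raw=[14.4000 12.0000]
After op 7 tick(5): ref=17.0000 raw=[20.4000 17.5000]
Wrap final raw readings (mod 12): 20.4000 mod 12 = 8.4000; 17.5000 mod 12 = 5.5000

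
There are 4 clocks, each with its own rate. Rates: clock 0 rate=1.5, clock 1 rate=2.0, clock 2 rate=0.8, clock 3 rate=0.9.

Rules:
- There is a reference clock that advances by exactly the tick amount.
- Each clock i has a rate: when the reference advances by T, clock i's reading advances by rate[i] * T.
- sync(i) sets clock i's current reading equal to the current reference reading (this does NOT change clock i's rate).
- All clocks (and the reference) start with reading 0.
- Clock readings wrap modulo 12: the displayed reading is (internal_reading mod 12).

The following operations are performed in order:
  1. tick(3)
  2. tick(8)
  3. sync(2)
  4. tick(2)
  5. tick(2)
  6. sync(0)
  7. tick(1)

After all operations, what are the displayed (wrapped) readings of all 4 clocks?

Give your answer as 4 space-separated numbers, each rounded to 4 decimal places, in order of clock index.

After op 1 tick(3): ref=3.0000 raw=[4.5000 6.0000 2.4000 2.7000]
After op 2 tick(8): ref=11.0000 raw=[16.5000 22.0000 8.8000 9.9000]
After op 3 sync(2): ref=11.0000 raw=[16.5000 22.0000 11.0000 9.9000]
After op 4 tick(2): ref=13.0000 raw=[19.5000 26.0000 12.6000 11.7000]
After op 5 tick(2): ref=15.0000 raw=[22.5000 30.0000 14.2000 13.5000]
After op 6 sync(0): ref=15.0000 raw=[15.0000 30.0000 14.2000 13.5000]
After op 7 tick(1): ref=16.0000 raw=[16.5000 32.0000 15.0000 14.4000]
Wrap final raw readings (mod 12): 16.5000 mod 12 = 4.5000; 32.0000 mod 12 = 8.0000; 15.0000 mod 12 = 3.0000; 14.4000 mod 12 = 2.4000

Answer: 4.5000 8.0000 3.0000 2.4000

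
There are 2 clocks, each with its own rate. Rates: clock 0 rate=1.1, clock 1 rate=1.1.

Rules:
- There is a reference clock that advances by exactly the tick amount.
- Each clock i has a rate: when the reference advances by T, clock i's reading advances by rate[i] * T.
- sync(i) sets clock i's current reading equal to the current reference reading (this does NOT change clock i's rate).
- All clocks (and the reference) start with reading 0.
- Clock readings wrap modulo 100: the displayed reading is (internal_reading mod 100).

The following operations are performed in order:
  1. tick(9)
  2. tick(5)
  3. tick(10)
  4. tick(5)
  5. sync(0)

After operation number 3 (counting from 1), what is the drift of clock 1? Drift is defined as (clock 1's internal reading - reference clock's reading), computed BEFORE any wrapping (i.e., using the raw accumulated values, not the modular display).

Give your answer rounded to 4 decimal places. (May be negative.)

After op 1 tick(9): ref=9.0000 raw=[9.9000 9.9000]
After op 2 tick(5): ref=14.0000 raw=[15.4000 15.4000]
After op 3 tick(10): ref=24.0000 raw=[26.4000 26.4000]
Drift of clock 1 after op 3: 26.4000 - 24.0000 = 2.4000

Answer: 2.4000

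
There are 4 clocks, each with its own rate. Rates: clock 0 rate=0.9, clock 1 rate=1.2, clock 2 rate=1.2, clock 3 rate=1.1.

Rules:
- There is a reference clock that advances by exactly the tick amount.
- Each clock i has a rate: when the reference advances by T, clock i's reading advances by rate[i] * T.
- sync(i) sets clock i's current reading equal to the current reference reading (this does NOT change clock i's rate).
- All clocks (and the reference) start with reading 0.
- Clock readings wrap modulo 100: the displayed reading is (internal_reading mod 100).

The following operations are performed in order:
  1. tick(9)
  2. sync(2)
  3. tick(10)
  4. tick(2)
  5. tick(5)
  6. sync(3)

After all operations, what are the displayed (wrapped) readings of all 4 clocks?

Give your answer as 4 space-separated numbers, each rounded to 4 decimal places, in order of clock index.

After op 1 tick(9): ref=9.0000 raw=[8.1000 10.8000 10.8000 9.9000]
After op 2 sync(2): ref=9.0000 raw=[8.1000 10.8000 9.0000 9.9000]
After op 3 tick(10): ref=19.0000 raw=[17.1000 22.8000 21.0000 20.9000]
After op 4 tick(2): ref=21.0000 raw=[18.9000 25.2000 23.4000 23.1000]
After op 5 tick(5): ref=26.0000 raw=[23.4000 31.2000 29.4000 28.6000]
After op 6 sync(3): ref=26.0000 raw=[23.4000 31.2000 29.4000 26.0000]
Wrap final raw readings (mod 100): 23.4000 mod 100 = 23.4000; 31.2000 mod 100 = 31.2000; 29.4000 mod 100 = 29.4000; 26.0000 mod 100 = 26.0000

Answer: 23.4000 31.2000 29.4000 26.0000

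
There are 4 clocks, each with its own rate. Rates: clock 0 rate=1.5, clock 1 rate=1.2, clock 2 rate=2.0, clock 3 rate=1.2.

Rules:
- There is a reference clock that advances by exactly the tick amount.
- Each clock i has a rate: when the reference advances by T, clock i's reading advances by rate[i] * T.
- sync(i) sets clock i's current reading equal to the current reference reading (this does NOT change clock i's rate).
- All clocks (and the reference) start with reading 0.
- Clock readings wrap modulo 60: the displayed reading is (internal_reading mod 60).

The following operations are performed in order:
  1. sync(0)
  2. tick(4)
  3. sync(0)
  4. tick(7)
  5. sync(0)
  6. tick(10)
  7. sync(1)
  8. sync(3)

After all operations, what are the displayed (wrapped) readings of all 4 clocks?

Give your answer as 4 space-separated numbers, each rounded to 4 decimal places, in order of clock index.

After op 1 sync(0): ref=0.0000 raw=[0.0000 0.0000 0.0000 0.0000]
After op 2 tick(4): ref=4.0000 raw=[6.0000 4.8000 8.0000 4.8000]
After op 3 sync(0): ref=4.0000 raw=[4.0000 4.8000 8.0000 4.8000]
After op 4 tick(7): ref=11.0000 raw=[14.5000 13.2000 22.0000 13.2000]
After op 5 sync(0): ref=11.0000 raw=[11.0000 13.2000 22.0000 13.2000]
After op 6 tick(10): ref=21.0000 raw=[26.0000 25.2000 42.0000 25.2000]
After op 7 sync(1): ref=21.0000 raw=[26.0000 21.0000 42.0000 25.2000]
After op 8 sync(3): ref=21.0000 raw=[26.0000 21.0000 42.0000 21.0000]
Wrap final raw readings (mod 60): 26.0000 mod 60 = 26.0000; 21.0000 mod 60 = 21.0000; 42.0000 mod 60 = 42.0000; 21.0000 mod 60 = 21.0000

Answer: 26.0000 21.0000 42.0000 21.0000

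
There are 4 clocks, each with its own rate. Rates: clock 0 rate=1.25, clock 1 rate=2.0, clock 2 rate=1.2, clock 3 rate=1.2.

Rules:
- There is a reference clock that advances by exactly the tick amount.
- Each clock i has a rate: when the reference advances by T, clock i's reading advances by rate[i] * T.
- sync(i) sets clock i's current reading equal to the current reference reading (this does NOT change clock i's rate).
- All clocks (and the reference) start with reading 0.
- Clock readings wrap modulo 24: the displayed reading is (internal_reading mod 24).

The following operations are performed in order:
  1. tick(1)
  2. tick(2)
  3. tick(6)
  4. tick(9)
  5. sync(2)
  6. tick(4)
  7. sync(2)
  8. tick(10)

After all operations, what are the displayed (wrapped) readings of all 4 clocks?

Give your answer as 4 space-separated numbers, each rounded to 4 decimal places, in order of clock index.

After op 1 tick(1): ref=1.0000 raw=[1.2500 2.0000 1.2000 1.2000]
After op 2 tick(2): ref=3.0000 raw=[3.7500 6.0000 3.6000 3.6000]
After op 3 tick(6): ref=9.0000 raw=[11.2500 18.0000 10.8000 10.8000]
After op 4 tick(9): ref=18.0000 raw=[22.5000 36.0000 21.6000 21.6000]
After op 5 sync(2): ref=18.0000 raw=[22.5000 36.0000 18.0000 21.6000]
After op 6 tick(4): ref=22.0000 raw=[27.5000 44.0000 22.8000 26.4000]
After op 7 sync(2): ref=22.0000 raw=[27.5000 44.0000 22.0000 26.4000]
After op 8 tick(10): ref=32.0000 raw=[40.0000 64.0000 34.0000 38.4000]
Wrap final raw readings (mod 24): 40.0000 mod 24 = 16.0000; 64.0000 mod 24 = 16.0000; 34.0000 mod 24 = 10.0000; 38.4000 mod 24 = 14.4000

Answer: 16.0000 16.0000 10.0000 14.4000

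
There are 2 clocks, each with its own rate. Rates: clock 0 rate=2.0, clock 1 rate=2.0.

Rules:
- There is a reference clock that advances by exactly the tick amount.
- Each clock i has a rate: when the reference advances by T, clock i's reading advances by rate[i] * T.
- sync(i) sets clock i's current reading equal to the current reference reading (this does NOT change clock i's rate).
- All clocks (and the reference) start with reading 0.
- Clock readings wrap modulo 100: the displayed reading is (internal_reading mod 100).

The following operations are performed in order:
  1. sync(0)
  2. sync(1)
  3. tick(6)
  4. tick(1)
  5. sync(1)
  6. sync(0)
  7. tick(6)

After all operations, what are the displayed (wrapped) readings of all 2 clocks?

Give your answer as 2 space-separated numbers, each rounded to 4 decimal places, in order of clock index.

After op 1 sync(0): ref=0.0000 raw=[0.0000 0.0000]
After op 2 sync(1): ref=0.0000 raw=[0.0000 0.0000]
After op 3 tick(6): ref=6.0000 raw=[12.0000 12.0000]
After op 4 tick(1): ref=7.0000 raw=[14.0000 14.0000]
After op 5 sync(1): ref=7.0000 raw=[14.0000 7.0000]
After op 6 sync(0): ref=7.0000 raw=[7.0000 7.0000]
After op 7 tick(6): ref=13.0000 raw=[19.0000 19.0000]
Wrap final raw readings (mod 100): 19.0000 mod 100 = 19.0000; 19.0000 mod 100 = 19.0000

Answer: 19.0000 19.0000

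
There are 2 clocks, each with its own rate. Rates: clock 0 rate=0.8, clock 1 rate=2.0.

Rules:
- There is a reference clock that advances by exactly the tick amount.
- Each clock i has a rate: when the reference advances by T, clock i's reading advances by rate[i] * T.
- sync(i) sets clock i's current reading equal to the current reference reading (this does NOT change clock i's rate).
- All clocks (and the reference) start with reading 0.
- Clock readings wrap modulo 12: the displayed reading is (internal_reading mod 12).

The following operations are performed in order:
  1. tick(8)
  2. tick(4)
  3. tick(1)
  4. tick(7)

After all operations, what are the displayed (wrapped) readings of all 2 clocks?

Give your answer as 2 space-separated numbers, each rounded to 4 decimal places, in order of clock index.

Answer: 4.0000 4.0000

Derivation:
After op 1 tick(8): ref=8.0000 raw=[6.4000 16.0000]
After op 2 tick(4): ref=12.0000 raw=[9.6000 24.0000]
After op 3 tick(1): ref=13.0000 raw=[10.4000 26.0000]
After op 4 tick(7): ref=20.0000 raw=[16.0000 40.0000]
Wrap final raw readings (mod 12): 16.0000 mod 12 = 4.0000; 40.0000 mod 12 = 4.0000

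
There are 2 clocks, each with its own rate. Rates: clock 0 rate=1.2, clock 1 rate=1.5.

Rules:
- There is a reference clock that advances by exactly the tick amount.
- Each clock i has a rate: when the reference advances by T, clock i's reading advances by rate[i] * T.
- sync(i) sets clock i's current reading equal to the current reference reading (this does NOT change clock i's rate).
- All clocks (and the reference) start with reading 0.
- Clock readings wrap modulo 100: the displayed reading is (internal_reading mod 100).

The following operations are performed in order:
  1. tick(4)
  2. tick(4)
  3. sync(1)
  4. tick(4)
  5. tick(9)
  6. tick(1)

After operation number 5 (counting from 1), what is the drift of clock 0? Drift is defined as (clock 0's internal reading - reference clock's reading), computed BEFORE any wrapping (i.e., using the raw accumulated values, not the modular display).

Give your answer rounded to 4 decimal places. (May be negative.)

Answer: 4.2000

Derivation:
After op 1 tick(4): ref=4.0000 raw=[4.8000 6.0000]
After op 2 tick(4): ref=8.0000 raw=[9.6000 12.0000]
After op 3 sync(1): ref=8.0000 raw=[9.6000 8.0000]
After op 4 tick(4): ref=12.0000 raw=[14.4000 14.0000]
After op 5 tick(9): ref=21.0000 raw=[25.2000 27.5000]
Drift of clock 0 after op 5: 25.2000 - 21.0000 = 4.2000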